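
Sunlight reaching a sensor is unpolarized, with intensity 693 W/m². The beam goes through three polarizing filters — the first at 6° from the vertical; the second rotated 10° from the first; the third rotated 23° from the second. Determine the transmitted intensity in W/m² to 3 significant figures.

Unpolarized light through the first polarizer → I₁ = 693 W/m²/2 = 346.5 W/m², polarized at 6°.
I₂ = I₁ · cos²(10°) = 346.5 · 0.9698 = 336.1 W/m².
I₃ = I₂ · cos²(23°) = 336.1 · 0.8473 = 284.7 W/m².

I ≈ 285 W/m²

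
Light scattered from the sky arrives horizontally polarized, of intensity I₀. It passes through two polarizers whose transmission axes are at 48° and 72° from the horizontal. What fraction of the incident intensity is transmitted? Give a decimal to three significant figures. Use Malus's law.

≈ 0.374 I₀

By Malus's law, I₁ = I₀ cos²(48° − 0°) = I₀ cos²(48°) = 0.4477 I₀.
I₂ = I₁ cos²(72° − 48°) = 0.4477 I₀ · cos²(24°) = 0.3737 I₀.
Transmitted fraction = 0.3737.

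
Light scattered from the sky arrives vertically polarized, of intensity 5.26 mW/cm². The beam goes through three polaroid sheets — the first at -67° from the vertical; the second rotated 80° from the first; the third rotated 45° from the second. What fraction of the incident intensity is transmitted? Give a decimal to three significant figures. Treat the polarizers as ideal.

I/I₀ ≈ 0.00230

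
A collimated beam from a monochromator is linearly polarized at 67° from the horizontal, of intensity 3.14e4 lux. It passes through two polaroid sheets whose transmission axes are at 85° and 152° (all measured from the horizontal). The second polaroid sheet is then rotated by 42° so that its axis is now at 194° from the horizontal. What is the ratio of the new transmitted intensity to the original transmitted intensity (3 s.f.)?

Before rotation:
I₁ = I₀ cos²(85° − 67°) = I₀ cos²(18°) = 0.9045 I₀.
I₂ = I₁ cos²(152° − 85°) = 0.9045 I₀ · cos²(67°) = 0.1381 I₀.
After rotation:
I₁ = I₀ cos²(85° − 67°) = I₀ cos²(18°) = 0.9045 I₀.
Angle between axes 1 and 2: 71°. I₂ = 0.9045 I₀ · cos²(71°) = 0.09587 I₀.
Ratio = 0.09587 / 0.1381 = 0.6943.

I_new/I_old ≈ 0.694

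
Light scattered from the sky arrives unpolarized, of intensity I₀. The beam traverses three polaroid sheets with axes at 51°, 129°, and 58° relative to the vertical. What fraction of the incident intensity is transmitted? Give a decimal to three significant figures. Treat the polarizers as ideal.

Unpolarized light through the first polarizer → I₁ = ½ I₀, now polarized at 51°.
I₂ = I₁ cos²(129° − 51°) = 0.5 I₀ · cos²(78°) = 0.02161 I₀.
I₃ = I₂ cos²(58° − 129°) = 0.02161 I₀ · cos²(71°) = 0.002291 I₀.
Transmitted fraction = 0.002291.

≈ 0.00229 I₀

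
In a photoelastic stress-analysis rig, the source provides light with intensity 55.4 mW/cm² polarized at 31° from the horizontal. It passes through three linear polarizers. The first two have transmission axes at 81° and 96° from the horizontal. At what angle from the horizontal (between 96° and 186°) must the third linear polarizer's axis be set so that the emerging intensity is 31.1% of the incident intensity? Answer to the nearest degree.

θ ≈ 122°

By Malus's law, I₁ = I₀ cos²(81° − 31°) = I₀ cos²(50°) = 0.4132 I₀.
I₂ = I₁ cos²(96° − 81°) = 0.4132 I₀ · cos²(15°) = 0.3855 I₀.
Need I₃/I₀ = 0.311, so cos²(θ − 96°) = 0.311 / 0.3855 = 0.8067.
θ − 96° = arccos(√0.8067) = 26.1°, giving θ ≈ 96 + 26.1 = 122.1°.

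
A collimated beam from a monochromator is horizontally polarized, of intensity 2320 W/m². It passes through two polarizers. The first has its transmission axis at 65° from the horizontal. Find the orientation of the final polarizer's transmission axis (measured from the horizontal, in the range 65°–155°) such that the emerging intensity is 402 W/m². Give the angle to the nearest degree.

θ ≈ 75°

I₁ = I₀ cos²(65° − 0°) = I₀ cos²(65°) = 0.1786 I₀.
Target fraction: 402 / 2320 W/m² = 0.1733 of I₀.
Need I₂/I₀ = 0.1733, so cos²(θ − 65°) = 0.1733 / 0.1786 = 0.9702.
θ − 65° = arccos(√0.9702) = 9.9°, giving θ ≈ 65 + 9.9 = 74.9°.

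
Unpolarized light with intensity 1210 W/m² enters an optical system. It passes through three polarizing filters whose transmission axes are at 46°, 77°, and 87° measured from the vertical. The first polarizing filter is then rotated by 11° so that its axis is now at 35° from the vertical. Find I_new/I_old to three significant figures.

I_new/I_old ≈ 0.752

Before rotation:
Unpolarized light through the first polarizer → I₁ = ½ I₀, now polarized at 46°.
I₂ = I₁ cos²(77° − 46°) = 0.5 I₀ · cos²(31°) = 0.3674 I₀.
I₃ = I₂ cos²(87° − 77°) = 0.3674 I₀ · cos²(10°) = 0.3563 I₀.
After rotation:
Unpolarized light through the first polarizer → I₁ = ½ I₀, now polarized at 35°.
I₂ = I₁ cos²(77° − 35°) = 0.5 I₀ · cos²(42°) = 0.2761 I₀.
I₃ = I₂ cos²(87° − 77°) = 0.2761 I₀ · cos²(10°) = 0.2678 I₀.
Ratio = 0.2678 / 0.3563 = 0.7517.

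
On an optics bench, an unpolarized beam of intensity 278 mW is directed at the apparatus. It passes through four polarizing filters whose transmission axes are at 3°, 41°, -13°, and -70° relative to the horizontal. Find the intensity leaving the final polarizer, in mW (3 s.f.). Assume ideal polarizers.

I ≈ 8.85 mW

Unpolarized light through the first polarizer → I₁ = 278 mW/2 = 139 mW, polarized at 3°.
I₂ = I₁ · cos²(38°) = 139 · 0.621 = 86.31 mW.
I₃ = I₂ · cos²(54°) = 86.31 · 0.3455 = 29.82 mW.
I₄ = I₃ · cos²(57°) = 29.82 · 0.2966 = 8.846 mW.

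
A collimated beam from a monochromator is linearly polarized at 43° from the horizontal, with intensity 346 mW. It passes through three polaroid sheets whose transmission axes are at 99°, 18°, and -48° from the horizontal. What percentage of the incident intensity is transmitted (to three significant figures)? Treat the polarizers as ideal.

≈ 0.127%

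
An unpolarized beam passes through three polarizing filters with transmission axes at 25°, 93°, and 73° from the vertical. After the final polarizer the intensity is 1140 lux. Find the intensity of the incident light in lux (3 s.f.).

Unpolarized light through the first polarizer → I₁ = ½ I₀, now polarized at 25°.
I₂ = I₁ cos²(93° − 25°) = 0.5 I₀ · cos²(68°) = 0.07017 I₀.
I₃ = I₂ cos²(73° − 93°) = 0.07017 I₀ · cos²(20°) = 0.06196 I₀.
So 1140 lux = 0.06196 I₀, giving I₀ = 1140/0.06196 = 1.84e+04 lux.

I₀ ≈ 1.84e4 lux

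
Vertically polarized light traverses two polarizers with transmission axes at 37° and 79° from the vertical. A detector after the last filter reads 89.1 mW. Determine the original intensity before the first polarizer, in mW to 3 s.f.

By Malus's law, I₁ = I₀ cos²(37° − 0°) = I₀ cos²(37°) = 0.6378 I₀.
I₂ = I₁ cos²(79° − 37°) = 0.6378 I₀ · cos²(42°) = 0.3522 I₀.
So 89.1 mW = 0.3522 I₀, giving I₀ = 89.1/0.3522 = 252.9 mW.

I₀ ≈ 253 mW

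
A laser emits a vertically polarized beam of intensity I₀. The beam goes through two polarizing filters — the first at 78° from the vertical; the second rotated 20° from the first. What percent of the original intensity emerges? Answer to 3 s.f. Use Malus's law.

≈ 3.82%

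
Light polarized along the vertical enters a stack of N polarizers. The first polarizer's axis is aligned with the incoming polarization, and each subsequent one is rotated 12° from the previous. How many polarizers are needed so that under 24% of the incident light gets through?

N = 34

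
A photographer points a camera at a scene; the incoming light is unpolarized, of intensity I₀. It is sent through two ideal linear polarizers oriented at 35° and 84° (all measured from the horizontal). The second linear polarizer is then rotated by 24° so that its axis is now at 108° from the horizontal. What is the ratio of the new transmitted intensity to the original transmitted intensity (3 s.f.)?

I_new/I_old ≈ 0.199

Before rotation:
Unpolarized light through the first polarizer → I₁ = ½ I₀, now polarized at 35°.
I₂ = I₁ cos²(84° − 35°) = 0.5 I₀ · cos²(49°) = 0.2152 I₀.
After rotation:
Unpolarized light through the first polarizer → I₁ = ½ I₀, now polarized at 35°.
I₂ = I₁ cos²(108° − 35°) = 0.5 I₀ · cos²(73°) = 0.04274 I₀.
Ratio = 0.04274 / 0.2152 = 0.1986.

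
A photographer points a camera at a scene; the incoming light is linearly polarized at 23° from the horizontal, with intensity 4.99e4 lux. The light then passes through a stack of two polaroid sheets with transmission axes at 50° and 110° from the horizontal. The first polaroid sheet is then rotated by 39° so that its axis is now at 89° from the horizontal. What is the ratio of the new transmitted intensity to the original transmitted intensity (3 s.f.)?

Before rotation:
I₁ = I₀ cos²(50° − 23°) = I₀ cos²(27°) = 0.7939 I₀.
I₂ = I₁ cos²(110° − 50°) = 0.7939 I₀ · cos²(60°) = 0.1985 I₀.
After rotation:
I₁ = I₀ cos²(89° − 23°) = I₀ cos²(66°) = 0.1654 I₀.
I₂ = I₁ cos²(110° − 89°) = 0.1654 I₀ · cos²(21°) = 0.1442 I₀.
Ratio = 0.1442 / 0.1985 = 0.7265.

I_new/I_old ≈ 0.726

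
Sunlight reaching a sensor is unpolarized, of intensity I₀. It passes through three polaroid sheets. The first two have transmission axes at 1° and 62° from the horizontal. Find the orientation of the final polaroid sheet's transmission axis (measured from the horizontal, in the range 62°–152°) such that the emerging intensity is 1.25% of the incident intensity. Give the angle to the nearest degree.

θ ≈ 133°

Unpolarized light through the first polarizer → I₁ = ½ I₀, now polarized at 1°.
I₂ = I₁ cos²(62° − 1°) = 0.5 I₀ · cos²(61°) = 0.1175 I₀.
Need I₃/I₀ = 0.0125, so cos²(θ − 62°) = 0.0125 / 0.1175 = 0.1064.
θ − 62° = arccos(√0.1064) = 71.0°, giving θ ≈ 62 + 71.0 = 133.0°.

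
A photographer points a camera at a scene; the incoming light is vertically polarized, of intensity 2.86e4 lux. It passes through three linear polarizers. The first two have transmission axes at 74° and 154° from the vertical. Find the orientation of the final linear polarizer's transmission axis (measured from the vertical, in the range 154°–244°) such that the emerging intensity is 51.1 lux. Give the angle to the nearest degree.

θ ≈ 182°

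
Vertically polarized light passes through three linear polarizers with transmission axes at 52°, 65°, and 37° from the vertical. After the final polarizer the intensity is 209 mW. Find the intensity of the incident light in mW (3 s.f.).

I₀ ≈ 745 mW

I₁ = I₀ cos²(52° − 0°) = I₀ cos²(52°) = 0.379 I₀.
I₂ = I₁ cos²(65° − 52°) = 0.379 I₀ · cos²(13°) = 0.3599 I₀.
I₃ = I₂ cos²(37° − 65°) = 0.3599 I₀ · cos²(28°) = 0.2805 I₀.
So 209 mW = 0.2805 I₀, giving I₀ = 209/0.2805 = 745 mW.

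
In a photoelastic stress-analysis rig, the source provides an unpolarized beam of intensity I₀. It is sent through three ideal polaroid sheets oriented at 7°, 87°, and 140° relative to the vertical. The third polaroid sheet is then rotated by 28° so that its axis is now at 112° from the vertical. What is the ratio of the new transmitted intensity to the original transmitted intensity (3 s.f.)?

I_new/I_old ≈ 2.27

Before rotation:
Unpolarized light through the first polarizer → I₁ = ½ I₀, now polarized at 7°.
I₂ = I₁ cos²(87° − 7°) = 0.5 I₀ · cos²(80°) = 0.01508 I₀.
I₃ = I₂ cos²(140° − 87°) = 0.01508 I₀ · cos²(53°) = 0.005461 I₀.
After rotation:
Unpolarized light through the first polarizer → I₁ = ½ I₀, now polarized at 7°.
I₂ = I₁ cos²(87° − 7°) = 0.5 I₀ · cos²(80°) = 0.01508 I₀.
I₃ = I₂ cos²(112° − 87°) = 0.01508 I₀ · cos²(25°) = 0.01238 I₀.
Ratio = 0.01238 / 0.005461 = 2.268.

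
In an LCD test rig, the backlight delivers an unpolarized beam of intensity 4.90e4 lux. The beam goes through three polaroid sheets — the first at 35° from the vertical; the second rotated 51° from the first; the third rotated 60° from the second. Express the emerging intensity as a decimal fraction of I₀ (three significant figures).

I/I₀ ≈ 0.0495

Unpolarized light through the first polarizer → I₁ = 4.90e4 lux/2 = 2.45e+04 lux, polarized at 35°.
I₂ = I₁ · cos²(51°) = 2.45e+04 · 0.396 = 9703 lux.
I₃ = I₂ · cos²(60°) = 9703 · 0.25 = 2426 lux.
Transmitted fraction = 0.04951.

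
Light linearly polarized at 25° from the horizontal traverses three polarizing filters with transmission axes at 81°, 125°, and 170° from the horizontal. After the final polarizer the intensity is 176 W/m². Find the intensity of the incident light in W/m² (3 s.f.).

By Malus's law, I₁ = I₀ cos²(81° − 25°) = I₀ cos²(56°) = 0.3127 I₀.
I₂ = I₁ cos²(125° − 81°) = 0.3127 I₀ · cos²(44°) = 0.1618 I₀.
I₃ = I₂ cos²(170° − 125°) = 0.1618 I₀ · cos²(45°) = 0.0809 I₀.
So 176 W/m² = 0.0809 I₀, giving I₀ = 176/0.0809 = 2175 W/m².

I₀ ≈ 2180 W/m²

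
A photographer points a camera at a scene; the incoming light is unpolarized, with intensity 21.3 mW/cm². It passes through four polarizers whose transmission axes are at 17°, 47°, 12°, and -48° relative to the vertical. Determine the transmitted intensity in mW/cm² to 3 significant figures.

Unpolarized light through the first polarizer → I₁ = 21.3 mW/cm²/2 = 10.65 mW/cm², polarized at 17°.
I₂ = I₁ · cos²(30°) = 10.65 · 0.75 = 7.988 mW/cm².
I₃ = I₂ · cos²(35°) = 7.988 · 0.671 = 5.36 mW/cm².
I₄ = I₃ · cos²(60°) = 5.36 · 0.25 = 1.34 mW/cm².

I ≈ 1.34 mW/cm²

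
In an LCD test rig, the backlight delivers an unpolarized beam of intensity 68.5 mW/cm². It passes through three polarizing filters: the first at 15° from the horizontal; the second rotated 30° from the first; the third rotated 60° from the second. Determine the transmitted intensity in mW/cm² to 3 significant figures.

I ≈ 6.42 mW/cm²

Unpolarized light through the first polarizer → I₁ = 68.5 mW/cm²/2 = 34.25 mW/cm², polarized at 15°.
I₂ = I₁ · cos²(30°) = 34.25 · 0.75 = 25.69 mW/cm².
I₃ = I₂ · cos²(60°) = 25.69 · 0.25 = 6.422 mW/cm².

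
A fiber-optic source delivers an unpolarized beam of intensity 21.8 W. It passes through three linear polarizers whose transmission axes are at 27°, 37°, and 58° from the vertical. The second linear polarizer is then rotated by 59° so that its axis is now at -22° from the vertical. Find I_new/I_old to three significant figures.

I_new/I_old ≈ 0.0154

Before rotation:
Unpolarized light through the first polarizer → I₁ = ½ I₀, now polarized at 27°.
I₂ = I₁ cos²(37° − 27°) = 0.5 I₀ · cos²(10°) = 0.4849 I₀.
I₃ = I₂ cos²(58° − 37°) = 0.4849 I₀ · cos²(21°) = 0.4226 I₀.
After rotation:
Unpolarized light through the first polarizer → I₁ = ½ I₀, now polarized at 27°.
I₂ = I₁ cos²(-22° − 27°) = 0.5 I₀ · cos²(49°) = 0.2152 I₀.
I₃ = I₂ cos²(58° + 22°) = 0.2152 I₀ · cos²(80°) = 0.006489 I₀.
Ratio = 0.006489 / 0.4226 = 0.01535.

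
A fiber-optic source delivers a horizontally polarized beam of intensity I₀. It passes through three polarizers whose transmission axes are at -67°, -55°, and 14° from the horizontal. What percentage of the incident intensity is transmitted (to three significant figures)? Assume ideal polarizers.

I₁ = I₀ cos²(-67° − 0°) = I₀ cos²(67°) = 0.1527 I₀.
I₂ = I₁ cos²(-55° + 67°) = 0.1527 I₀ · cos²(12°) = 0.1461 I₀.
I₃ = I₂ cos²(14° + 55°) = 0.1461 I₀ · cos²(69°) = 0.01876 I₀.
That is 1.876% of the incident intensity.

≈ 1.88%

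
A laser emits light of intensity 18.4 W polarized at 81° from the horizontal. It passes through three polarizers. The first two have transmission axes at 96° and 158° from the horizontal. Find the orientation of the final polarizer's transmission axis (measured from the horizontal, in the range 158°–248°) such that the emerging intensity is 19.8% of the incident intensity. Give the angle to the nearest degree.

I₁ = I₀ cos²(96° − 81°) = I₀ cos²(15°) = 0.933 I₀.
I₂ = I₁ cos²(158° − 96°) = 0.933 I₀ · cos²(62°) = 0.2056 I₀.
Need I₃/I₀ = 0.198, so cos²(θ − 158°) = 0.198 / 0.2056 = 0.9629.
θ − 158° = arccos(√0.9629) = 11.1°, giving θ ≈ 158 + 11.1 = 169.1°.

θ ≈ 169°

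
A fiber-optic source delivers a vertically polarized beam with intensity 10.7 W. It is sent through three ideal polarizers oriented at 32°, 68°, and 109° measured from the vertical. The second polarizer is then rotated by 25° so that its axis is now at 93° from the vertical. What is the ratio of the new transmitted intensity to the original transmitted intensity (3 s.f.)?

I_new/I_old ≈ 0.583

Before rotation:
By Malus's law, I₁ = I₀ cos²(32° − 0°) = I₀ cos²(32°) = 0.7192 I₀.
I₂ = I₁ cos²(68° − 32°) = 0.7192 I₀ · cos²(36°) = 0.4707 I₀.
I₃ = I₂ cos²(109° − 68°) = 0.4707 I₀ · cos²(41°) = 0.2681 I₀.
After rotation:
I₁ = I₀ cos²(32° − 0°) = I₀ cos²(32°) = 0.7192 I₀.
I₂ = I₁ cos²(93° − 32°) = 0.7192 I₀ · cos²(61°) = 0.169 I₀.
I₃ = I₂ cos²(109° − 93°) = 0.169 I₀ · cos²(16°) = 0.1562 I₀.
Ratio = 0.1562 / 0.2681 = 0.5826.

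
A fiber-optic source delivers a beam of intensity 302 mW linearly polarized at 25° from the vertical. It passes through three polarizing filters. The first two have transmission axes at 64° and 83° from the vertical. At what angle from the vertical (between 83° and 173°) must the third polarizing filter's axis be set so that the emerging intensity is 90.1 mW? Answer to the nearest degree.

I₁ = I₀ cos²(64° − 25°) = I₀ cos²(39°) = 0.604 I₀.
I₂ = I₁ cos²(83° − 64°) = 0.604 I₀ · cos²(19°) = 0.5399 I₀.
Target fraction: 90.1 / 302 mW = 0.2983 of I₀.
Need I₃/I₀ = 0.2983, so cos²(θ − 83°) = 0.2983 / 0.5399 = 0.5526.
θ − 83° = arccos(√0.5526) = 42.0°, giving θ ≈ 83 + 42.0 = 125.0°.

θ ≈ 125°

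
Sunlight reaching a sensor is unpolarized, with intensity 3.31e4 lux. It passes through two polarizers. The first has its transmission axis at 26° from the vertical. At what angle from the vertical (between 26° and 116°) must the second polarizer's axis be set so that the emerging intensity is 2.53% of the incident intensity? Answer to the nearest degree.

Unpolarized light through the first polarizer → I₁ = ½ I₀, now polarized at 26°.
Need I₂/I₀ = 0.0253, so cos²(θ − 26°) = 0.0253 / 0.5 = 0.0506.
θ − 26° = arccos(√0.0506) = 77.0°, giving θ ≈ 26 + 77.0 = 103.0°.

θ ≈ 103°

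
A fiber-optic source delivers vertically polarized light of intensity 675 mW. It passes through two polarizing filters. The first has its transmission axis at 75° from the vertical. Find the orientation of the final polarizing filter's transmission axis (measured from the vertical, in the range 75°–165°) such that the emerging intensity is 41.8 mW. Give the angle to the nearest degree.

θ ≈ 91°

By Malus's law, I₁ = I₀ cos²(75° − 0°) = I₀ cos²(75°) = 0.06699 I₀.
Target fraction: 41.8 / 675 mW = 0.06193 of I₀.
Need I₂/I₀ = 0.06193, so cos²(θ − 75°) = 0.06193 / 0.06699 = 0.9244.
θ − 75° = arccos(√0.9244) = 16.0°, giving θ ≈ 75 + 16.0 = 91.0°.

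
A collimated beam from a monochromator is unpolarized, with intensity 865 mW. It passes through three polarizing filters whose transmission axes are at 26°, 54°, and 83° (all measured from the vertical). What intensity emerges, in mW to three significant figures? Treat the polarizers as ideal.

Unpolarized light through the first polarizer → I₁ = 865 mW/2 = 432.5 mW, polarized at 26°.
I₂ = I₁ · cos²(28°) = 432.5 · 0.7796 = 337.2 mW.
I₃ = I₂ · cos²(29°) = 337.2 · 0.765 = 257.9 mW.

I ≈ 258 mW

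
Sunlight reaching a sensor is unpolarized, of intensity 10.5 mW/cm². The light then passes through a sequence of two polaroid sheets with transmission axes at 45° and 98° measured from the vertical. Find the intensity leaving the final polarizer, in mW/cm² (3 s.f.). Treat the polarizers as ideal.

Unpolarized light through the first polarizer → I₁ = 10.5 mW/cm²/2 = 5.25 mW/cm², polarized at 45°.
I₂ = I₁ · cos²(53°) = 5.25 · 0.3622 = 1.901 mW/cm².

I ≈ 1.90 mW/cm²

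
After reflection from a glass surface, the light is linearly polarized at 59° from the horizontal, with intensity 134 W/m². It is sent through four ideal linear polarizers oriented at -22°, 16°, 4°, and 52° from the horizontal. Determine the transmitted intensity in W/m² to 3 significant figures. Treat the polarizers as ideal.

I ≈ 0.872 W/m²

I₁ = 134 W/m² · cos²(81°) = 3.279 W/m².
I₂ = I₁ · cos²(38°) = 3.279 · 0.621 = 2.036 W/m².
I₃ = I₂ · cos²(12°) = 2.036 · 0.9568 = 1.948 W/m².
I₄ = I₃ · cos²(48°) = 1.948 · 0.4477 = 0.8723 W/m².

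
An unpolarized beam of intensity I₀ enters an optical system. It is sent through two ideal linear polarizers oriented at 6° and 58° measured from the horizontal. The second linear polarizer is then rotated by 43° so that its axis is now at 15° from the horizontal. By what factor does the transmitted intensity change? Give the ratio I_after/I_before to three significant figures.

Before rotation:
Unpolarized light through the first polarizer → I₁ = ½ I₀, now polarized at 6°.
I₂ = I₁ cos²(58° − 6°) = 0.5 I₀ · cos²(52°) = 0.1895 I₀.
After rotation:
Unpolarized light through the first polarizer → I₁ = ½ I₀, now polarized at 6°.
I₂ = I₁ cos²(15° − 6°) = 0.5 I₀ · cos²(9°) = 0.4878 I₀.
Ratio = 0.4878 / 0.1895 = 2.574.

I_new/I_old ≈ 2.57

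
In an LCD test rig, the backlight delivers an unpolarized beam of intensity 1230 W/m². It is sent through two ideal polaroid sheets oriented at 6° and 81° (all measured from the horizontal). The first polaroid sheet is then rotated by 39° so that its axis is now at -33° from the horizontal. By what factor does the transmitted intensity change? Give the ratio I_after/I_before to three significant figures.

Before rotation:
Unpolarized light through the first polarizer → I₁ = ½ I₀, now polarized at 6°.
I₂ = I₁ cos²(81° − 6°) = 0.5 I₀ · cos²(75°) = 0.03349 I₀.
After rotation:
Unpolarized light through the first polarizer → I₁ = ½ I₀, now polarized at -33°.
Angle between axes 1 and 2: 66°. I₂ = 0.5 I₀ · cos²(66°) = 0.08272 I₀.
Ratio = 0.08272 / 0.03349 = 2.47.

I_new/I_old ≈ 2.47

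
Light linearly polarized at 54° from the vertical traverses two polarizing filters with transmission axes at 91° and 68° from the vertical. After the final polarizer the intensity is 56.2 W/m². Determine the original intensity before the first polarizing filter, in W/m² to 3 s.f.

I₀ ≈ 104 W/m²

I₁ = I₀ cos²(91° − 54°) = I₀ cos²(37°) = 0.6378 I₀.
I₂ = I₁ cos²(68° − 91°) = 0.6378 I₀ · cos²(23°) = 0.5404 I₀.
So 56.2 W/m² = 0.5404 I₀, giving I₀ = 56.2/0.5404 = 104 W/m².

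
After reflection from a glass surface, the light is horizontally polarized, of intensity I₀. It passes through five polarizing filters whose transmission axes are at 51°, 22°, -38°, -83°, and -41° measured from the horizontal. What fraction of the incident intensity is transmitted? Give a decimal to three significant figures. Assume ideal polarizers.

≈ 0.0209 I₀

By Malus's law, I₁ = I₀ cos²(51° − 0°) = I₀ cos²(51°) = 0.396 I₀.
I₂ = I₁ cos²(22° − 51°) = 0.396 I₀ · cos²(29°) = 0.303 I₀.
I₃ = I₂ cos²(-38° − 22°) = 0.303 I₀ · cos²(60°) = 0.07574 I₀.
I₄ = I₃ cos²(-83° + 38°) = 0.07574 I₀ · cos²(45°) = 0.03787 I₀.
I₅ = I₄ cos²(-41° + 83°) = 0.03787 I₀ · cos²(42°) = 0.02091 I₀.
Transmitted fraction = 0.02091.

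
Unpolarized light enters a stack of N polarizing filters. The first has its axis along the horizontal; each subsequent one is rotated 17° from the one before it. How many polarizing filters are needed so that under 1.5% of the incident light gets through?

N = 41

First polarizer halves the unpolarized light: factor 1/2.
Each further stage multiplies by cos²(17°) = 0.9145.
After N polarizers: T = 0.5·0.9145^(N−1). Require T < 0.015 ⇒ N−1 > ln(0.015/0.5)/ln(0.9145) = 39.24, so N−1 ≥ 40 and N = 41.
Check: N=41 gives T = 0.01402 < 0.015; N=40 gives T = 0.01533.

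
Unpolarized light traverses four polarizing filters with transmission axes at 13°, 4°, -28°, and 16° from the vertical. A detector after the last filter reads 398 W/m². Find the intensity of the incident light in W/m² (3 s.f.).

I₀ ≈ 2190 W/m²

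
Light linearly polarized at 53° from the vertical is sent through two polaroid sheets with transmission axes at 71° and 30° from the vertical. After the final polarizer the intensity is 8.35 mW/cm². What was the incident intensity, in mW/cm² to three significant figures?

I₀ ≈ 16.2 mW/cm²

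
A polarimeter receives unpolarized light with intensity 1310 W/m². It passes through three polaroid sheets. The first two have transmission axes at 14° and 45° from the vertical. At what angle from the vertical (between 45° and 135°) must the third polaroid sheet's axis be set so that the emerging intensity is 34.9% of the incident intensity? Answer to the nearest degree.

θ ≈ 58°

Unpolarized light through the first polarizer → I₁ = ½ I₀, now polarized at 14°.
I₂ = I₁ cos²(45° − 14°) = 0.5 I₀ · cos²(31°) = 0.3674 I₀.
Need I₃/I₀ = 0.349, so cos²(θ − 45°) = 0.349 / 0.3674 = 0.95.
θ − 45° = arccos(√0.95) = 12.9°, giving θ ≈ 45 + 12.9 = 57.9°.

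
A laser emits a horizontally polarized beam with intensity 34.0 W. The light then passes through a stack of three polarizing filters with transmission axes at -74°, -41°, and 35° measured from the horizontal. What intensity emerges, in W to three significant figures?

By Malus's law, I₁ = 34.0 W · cos²(74°) = 2.583 W.
I₂ = I₁ · cos²(33°) = 2.583 · 0.7034 = 1.817 W.
I₃ = I₂ · cos²(76°) = 1.817 · 0.05853 = 0.1063 W.

I ≈ 0.106 W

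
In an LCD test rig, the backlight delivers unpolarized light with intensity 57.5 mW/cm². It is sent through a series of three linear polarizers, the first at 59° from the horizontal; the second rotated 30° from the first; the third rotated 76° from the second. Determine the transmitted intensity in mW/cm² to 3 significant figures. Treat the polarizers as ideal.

I ≈ 1.26 mW/cm²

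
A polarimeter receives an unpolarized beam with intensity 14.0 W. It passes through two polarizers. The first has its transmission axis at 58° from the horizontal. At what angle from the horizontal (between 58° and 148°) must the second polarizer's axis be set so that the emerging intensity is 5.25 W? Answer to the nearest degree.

Unpolarized light through the first polarizer → I₁ = ½ I₀, now polarized at 58°.
Target fraction: 5.25 / 14.0 W = 0.375 of I₀.
Need I₂/I₀ = 0.375, so cos²(θ − 58°) = 0.375 / 0.5 = 0.75.
θ − 58° = arccos(√0.75) = 30.0°, giving θ ≈ 58 + 30.0 = 88.0°.

θ ≈ 88°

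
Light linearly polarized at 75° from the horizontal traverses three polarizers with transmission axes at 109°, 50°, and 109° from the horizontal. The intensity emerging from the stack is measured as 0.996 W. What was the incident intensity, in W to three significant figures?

I₀ ≈ 20.6 W

I₁ = I₀ cos²(109° − 75°) = I₀ cos²(34°) = 0.6873 I₀.
I₂ = I₁ cos²(50° − 109°) = 0.6873 I₀ · cos²(59°) = 0.1823 I₀.
I₃ = I₂ cos²(109° − 50°) = 0.1823 I₀ · cos²(59°) = 0.04836 I₀.
So 0.996 W = 0.04836 I₀, giving I₀ = 0.996/0.04836 = 20.59 W.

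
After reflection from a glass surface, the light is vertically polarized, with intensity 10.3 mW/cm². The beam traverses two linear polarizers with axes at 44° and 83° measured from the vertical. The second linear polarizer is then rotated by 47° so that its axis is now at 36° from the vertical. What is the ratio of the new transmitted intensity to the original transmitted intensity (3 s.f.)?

I_new/I_old ≈ 1.62

Before rotation:
I₁ = I₀ cos²(44° − 0°) = I₀ cos²(44°) = 0.5174 I₀.
I₂ = I₁ cos²(83° − 44°) = 0.5174 I₀ · cos²(39°) = 0.3125 I₀.
After rotation:
I₁ = I₀ cos²(44° − 0°) = I₀ cos²(44°) = 0.5174 I₀.
I₂ = I₁ cos²(36° − 44°) = 0.5174 I₀ · cos²(8°) = 0.5074 I₀.
Ratio = 0.5074 / 0.3125 = 1.624.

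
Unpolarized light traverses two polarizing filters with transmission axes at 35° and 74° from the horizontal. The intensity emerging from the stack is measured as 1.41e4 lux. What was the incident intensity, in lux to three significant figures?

Unpolarized light through the first polarizer → I₁ = ½ I₀, now polarized at 35°.
I₂ = I₁ cos²(74° − 35°) = 0.5 I₀ · cos²(39°) = 0.302 I₀.
So 1.41e4 lux = 0.302 I₀, giving I₀ = 1.41e4/0.302 = 4.669e+04 lux.

I₀ ≈ 4.67e4 lux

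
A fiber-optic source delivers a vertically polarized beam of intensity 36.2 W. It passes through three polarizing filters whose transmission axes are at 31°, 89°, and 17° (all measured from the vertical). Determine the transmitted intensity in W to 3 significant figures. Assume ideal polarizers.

I₁ = 36.2 W · cos²(31°) = 26.6 W.
I₂ = I₁ · cos²(58°) = 26.6 · 0.2808 = 7.469 W.
I₃ = I₂ · cos²(72°) = 7.469 · 0.09549 = 0.7132 W.

I ≈ 0.713 W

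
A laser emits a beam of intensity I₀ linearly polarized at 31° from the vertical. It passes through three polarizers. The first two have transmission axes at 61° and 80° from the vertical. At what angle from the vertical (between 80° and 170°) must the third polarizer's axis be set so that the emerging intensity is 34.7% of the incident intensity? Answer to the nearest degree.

By Malus's law, I₁ = I₀ cos²(61° − 31°) = I₀ cos²(30°) = 0.75 I₀.
I₂ = I₁ cos²(80° − 61°) = 0.75 I₀ · cos²(19°) = 0.6705 I₀.
Need I₃/I₀ = 0.347, so cos²(θ − 80°) = 0.347 / 0.6705 = 0.5175.
θ − 80° = arccos(√0.5175) = 44.0°, giving θ ≈ 80 + 44.0 = 124.0°.

θ ≈ 124°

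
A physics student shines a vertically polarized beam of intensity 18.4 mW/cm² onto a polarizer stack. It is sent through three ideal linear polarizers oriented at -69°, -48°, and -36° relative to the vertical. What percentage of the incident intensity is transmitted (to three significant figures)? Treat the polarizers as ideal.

By Malus's law, I₁ = 18.4 mW/cm² · cos²(69°) = 2.363 mW/cm².
I₂ = I₁ · cos²(21°) = 2.363 · 0.8716 = 2.06 mW/cm².
I₃ = I₂ · cos²(12°) = 2.06 · 0.9568 = 1.971 mW/cm².
That is 10.71% of the incident intensity.

≈ 10.7%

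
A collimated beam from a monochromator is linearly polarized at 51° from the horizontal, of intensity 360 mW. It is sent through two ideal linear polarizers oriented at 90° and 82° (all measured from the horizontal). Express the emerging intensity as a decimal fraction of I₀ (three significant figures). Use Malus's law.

By Malus's law, I₁ = 360 mW · cos²(39°) = 217.4 mW.
I₂ = I₁ · cos²(8°) = 217.4 · 0.9806 = 213.2 mW.
Transmitted fraction = 0.5923.

I/I₀ ≈ 0.592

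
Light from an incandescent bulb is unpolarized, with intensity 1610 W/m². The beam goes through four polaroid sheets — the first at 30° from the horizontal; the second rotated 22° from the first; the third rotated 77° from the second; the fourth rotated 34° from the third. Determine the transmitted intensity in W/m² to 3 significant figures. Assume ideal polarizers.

I ≈ 24.1 W/m²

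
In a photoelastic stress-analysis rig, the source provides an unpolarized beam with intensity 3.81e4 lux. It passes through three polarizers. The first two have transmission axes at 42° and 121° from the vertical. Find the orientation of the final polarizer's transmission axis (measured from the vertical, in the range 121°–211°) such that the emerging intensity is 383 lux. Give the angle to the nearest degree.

Unpolarized light through the first polarizer → I₁ = ½ I₀, now polarized at 42°.
I₂ = I₁ cos²(121° − 42°) = 0.5 I₀ · cos²(79°) = 0.0182 I₀.
Target fraction: 383 / 3.81e4 lux = 0.01005 of I₀.
Need I₃/I₀ = 0.01005, so cos²(θ − 121°) = 0.01005 / 0.0182 = 0.5522.
θ − 121° = arccos(√0.5522) = 42.0°, giving θ ≈ 121 + 42.0 = 163.0°.

θ ≈ 163°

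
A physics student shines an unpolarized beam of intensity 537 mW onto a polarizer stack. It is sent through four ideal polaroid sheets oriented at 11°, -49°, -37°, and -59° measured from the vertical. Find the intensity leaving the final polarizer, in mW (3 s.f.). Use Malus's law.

I ≈ 55.2 mW

Unpolarized light through the first polarizer → I₁ = 537 mW/2 = 268.5 mW, polarized at 11°.
I₂ = I₁ · cos²(60°) = 268.5 · 0.25 = 67.13 mW.
I₃ = I₂ · cos²(12°) = 67.13 · 0.9568 = 64.22 mW.
I₄ = I₃ · cos²(22°) = 64.22 · 0.8597 = 55.21 mW.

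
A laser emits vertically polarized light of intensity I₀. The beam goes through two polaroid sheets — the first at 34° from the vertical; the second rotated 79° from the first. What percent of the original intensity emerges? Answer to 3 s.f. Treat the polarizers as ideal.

By Malus's law, I₁ = I₀ cos²(34° − 0°) = I₀ cos²(34°) = 0.6873 I₀.
I₂ = I₁ cos²(79°) = 0.6873 · 0.03641 I₀ = 0.02502 I₀.
That is 2.502% of the incident intensity.

≈ 2.50%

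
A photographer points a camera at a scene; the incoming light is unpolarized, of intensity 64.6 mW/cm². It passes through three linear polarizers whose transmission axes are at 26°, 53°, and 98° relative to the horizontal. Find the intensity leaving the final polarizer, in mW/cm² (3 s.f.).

I ≈ 12.8 mW/cm²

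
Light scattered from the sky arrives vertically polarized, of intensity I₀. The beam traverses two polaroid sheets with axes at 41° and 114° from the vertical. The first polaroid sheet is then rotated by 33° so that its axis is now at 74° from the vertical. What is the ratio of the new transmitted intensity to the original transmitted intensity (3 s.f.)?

Before rotation:
By Malus's law, I₁ = I₀ cos²(41° − 0°) = I₀ cos²(41°) = 0.5696 I₀.
I₂ = I₁ cos²(114° − 41°) = 0.5696 I₀ · cos²(73°) = 0.04869 I₀.
After rotation:
I₁ = I₀ cos²(74° − 0°) = I₀ cos²(74°) = 0.07598 I₀.
I₂ = I₁ cos²(114° − 74°) = 0.07598 I₀ · cos²(40°) = 0.04458 I₀.
Ratio = 0.04458 / 0.04869 = 0.9157.

I_new/I_old ≈ 0.916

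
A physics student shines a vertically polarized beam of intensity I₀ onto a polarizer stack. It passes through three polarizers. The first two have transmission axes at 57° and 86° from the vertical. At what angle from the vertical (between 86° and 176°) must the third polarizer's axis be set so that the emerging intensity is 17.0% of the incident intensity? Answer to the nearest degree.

θ ≈ 116°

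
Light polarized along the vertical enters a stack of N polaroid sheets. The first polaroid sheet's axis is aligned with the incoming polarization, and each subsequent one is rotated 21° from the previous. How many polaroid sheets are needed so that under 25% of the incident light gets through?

N = 12

First polarizer is aligned with the polarization: full transmission.
Each further stage multiplies by cos²(21°) = 0.8716.
After N polarizers: T = 0.8716^(N−1). Require T < 0.25 ⇒ N−1 > ln(0.25)/ln(0.8716) = 10.09, so N−1 ≥ 11 and N = 12.
Check: N=12 gives T = 0.2205 < 0.25; N=11 gives T = 0.253.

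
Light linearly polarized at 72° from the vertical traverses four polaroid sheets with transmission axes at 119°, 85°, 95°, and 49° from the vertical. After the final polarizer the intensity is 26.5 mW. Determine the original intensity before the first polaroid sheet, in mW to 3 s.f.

I₁ = I₀ cos²(119° − 72°) = I₀ cos²(47°) = 0.4651 I₀.
I₂ = I₁ cos²(85° − 119°) = 0.4651 I₀ · cos²(34°) = 0.3197 I₀.
I₃ = I₂ cos²(95° − 85°) = 0.3197 I₀ · cos²(10°) = 0.31 I₀.
I₄ = I₃ cos²(49° − 95°) = 0.31 I₀ · cos²(46°) = 0.1496 I₀.
So 26.5 mW = 0.1496 I₀, giving I₀ = 26.5/0.1496 = 177.1 mW.

I₀ ≈ 177 mW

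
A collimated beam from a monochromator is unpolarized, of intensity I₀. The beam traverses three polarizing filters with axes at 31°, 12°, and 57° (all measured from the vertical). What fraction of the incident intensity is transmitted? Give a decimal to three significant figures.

Unpolarized light through the first polarizer → I₁ = ½ I₀, now polarized at 31°.
I₂ = I₁ cos²(12° − 31°) = 0.5 I₀ · cos²(19°) = 0.447 I₀.
I₃ = I₂ cos²(57° − 12°) = 0.447 I₀ · cos²(45°) = 0.2235 I₀.
Transmitted fraction = 0.2235.

≈ 0.224 I₀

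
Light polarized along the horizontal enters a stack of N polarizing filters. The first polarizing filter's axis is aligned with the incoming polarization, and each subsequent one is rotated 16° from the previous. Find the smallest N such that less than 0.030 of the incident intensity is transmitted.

N = 46

First polarizer is aligned with the polarization: full transmission.
Each further stage multiplies by cos²(16°) = 0.924.
After N polarizers: T = 0.924^(N−1). Require T < 0.030 ⇒ N−1 > ln(0.030)/ln(0.924) = 44.38, so N−1 ≥ 45 and N = 46.
Check: N=46 gives T = 0.02856 < 0.030; N=45 gives T = 0.03091.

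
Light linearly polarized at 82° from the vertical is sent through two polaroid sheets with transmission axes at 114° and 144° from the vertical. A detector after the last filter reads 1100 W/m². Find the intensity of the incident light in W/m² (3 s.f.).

I₀ ≈ 2040 W/m²

I₁ = I₀ cos²(114° − 82°) = I₀ cos²(32°) = 0.7192 I₀.
I₂ = I₁ cos²(144° − 114°) = 0.7192 I₀ · cos²(30°) = 0.5394 I₀.
So 1100 W/m² = 0.5394 I₀, giving I₀ = 1100/0.5394 = 2039 W/m².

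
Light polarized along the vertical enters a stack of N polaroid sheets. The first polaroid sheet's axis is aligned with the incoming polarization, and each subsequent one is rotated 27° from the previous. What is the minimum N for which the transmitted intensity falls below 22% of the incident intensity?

First polarizer is aligned with the polarization: full transmission.
Each further stage multiplies by cos²(27°) = 0.7939.
After N polarizers: T = 0.7939^(N−1). Require T < 0.22 ⇒ N−1 > ln(0.22)/ln(0.7939) = 6.56, so N−1 ≥ 7 and N = 8.
Check: N=8 gives T = 0.1988 < 0.22; N=7 gives T = 0.2504.

N = 8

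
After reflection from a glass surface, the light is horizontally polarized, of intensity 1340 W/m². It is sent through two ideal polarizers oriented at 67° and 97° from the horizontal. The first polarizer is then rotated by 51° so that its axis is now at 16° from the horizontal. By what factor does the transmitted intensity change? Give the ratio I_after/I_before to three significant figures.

I_new/I_old ≈ 0.197

Before rotation:
By Malus's law, I₁ = I₀ cos²(67° − 0°) = I₀ cos²(67°) = 0.1527 I₀.
I₂ = I₁ cos²(97° − 67°) = 0.1527 I₀ · cos²(30°) = 0.1145 I₀.
After rotation:
I₁ = I₀ cos²(16° − 0°) = I₀ cos²(16°) = 0.924 I₀.
I₂ = I₁ cos²(97° − 16°) = 0.924 I₀ · cos²(81°) = 0.02261 I₀.
Ratio = 0.02261 / 0.1145 = 0.1975.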